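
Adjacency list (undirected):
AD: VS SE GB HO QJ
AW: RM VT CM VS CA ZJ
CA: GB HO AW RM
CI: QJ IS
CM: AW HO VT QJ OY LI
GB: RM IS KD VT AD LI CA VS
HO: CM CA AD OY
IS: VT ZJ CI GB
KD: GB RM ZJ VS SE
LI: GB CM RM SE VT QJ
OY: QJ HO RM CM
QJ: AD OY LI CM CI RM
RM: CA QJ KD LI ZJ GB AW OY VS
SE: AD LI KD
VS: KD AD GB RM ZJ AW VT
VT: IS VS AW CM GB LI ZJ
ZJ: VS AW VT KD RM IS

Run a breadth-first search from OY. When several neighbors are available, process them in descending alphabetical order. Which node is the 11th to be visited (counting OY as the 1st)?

CA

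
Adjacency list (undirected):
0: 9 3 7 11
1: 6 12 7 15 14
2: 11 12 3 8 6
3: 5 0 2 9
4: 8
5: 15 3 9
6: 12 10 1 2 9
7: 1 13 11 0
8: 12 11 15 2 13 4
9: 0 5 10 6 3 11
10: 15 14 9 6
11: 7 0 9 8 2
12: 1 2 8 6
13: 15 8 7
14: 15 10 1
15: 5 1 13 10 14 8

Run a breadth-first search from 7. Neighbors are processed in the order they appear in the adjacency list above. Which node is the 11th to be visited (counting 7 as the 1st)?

Visit 7; enqueue 1, 13, 11, 0 → queue [1, 13, 11, 0]
Visit 1; enqueue 6, 12, 15, 14 → queue [13, 11, 0, 6, 12, 15, 14]
Visit 13; enqueue 8 → queue [11, 0, 6, 12, 15, 14, 8]
Visit 11; enqueue 9, 2 → queue [0, 6, 12, 15, 14, 8, 9, 2]
Visit 0; enqueue 3 → queue [6, 12, 15, 14, 8, 9, 2, 3]
Visit 6; enqueue 10 → queue [12, 15, 14, 8, 9, 2, 3, 10]
Visit 12 → queue [15, 14, 8, 9, 2, 3, 10]
Visit 15; enqueue 5 → queue [14, 8, 9, 2, 3, 10, 5]
Visit 14 → queue [8, 9, 2, 3, 10, 5]
Visit 8; enqueue 4 → queue [9, 2, 3, 10, 5, 4]
Visit 9 → queue [2, 3, 10, 5, 4]
Visit 2 → queue [3, 10, 5, 4]
Visit 3 → queue [10, 5, 4]
Visit 10 → queue [5, 4]
Visit 5 → queue [4]
Visit 4 → queue []

Visit order: 7, 1, 13, 11, 0, 6, 12, 15, 14, 8, 9, 2, 3, 10, 5, 4

9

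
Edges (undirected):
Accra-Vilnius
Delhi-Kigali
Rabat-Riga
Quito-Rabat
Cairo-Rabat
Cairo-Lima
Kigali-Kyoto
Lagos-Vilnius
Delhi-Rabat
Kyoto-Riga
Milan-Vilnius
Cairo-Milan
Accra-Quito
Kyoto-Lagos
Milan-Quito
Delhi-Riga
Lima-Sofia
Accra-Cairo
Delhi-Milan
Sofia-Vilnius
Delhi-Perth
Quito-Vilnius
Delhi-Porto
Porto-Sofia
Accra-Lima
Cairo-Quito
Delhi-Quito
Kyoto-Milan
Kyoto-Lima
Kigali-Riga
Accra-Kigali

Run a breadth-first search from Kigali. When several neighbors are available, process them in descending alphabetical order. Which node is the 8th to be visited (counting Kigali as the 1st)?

Lima

Visit Kigali; enqueue Riga, Kyoto, Delhi, Accra → queue [Riga, Kyoto, Delhi, Accra]
Visit Riga; enqueue Rabat → queue [Kyoto, Delhi, Accra, Rabat]
Visit Kyoto; enqueue Milan, Lima, Lagos → queue [Delhi, Accra, Rabat, Milan, Lima, Lagos]
Visit Delhi; enqueue Quito, Porto, Perth → queue [Accra, Rabat, Milan, Lima, Lagos, Quito, Porto, Perth]
Visit Accra; enqueue Vilnius, Cairo → queue [Rabat, Milan, Lima, Lagos, Quito, Porto, Perth, Vilnius, Cairo]
Visit Rabat → queue [Milan, Lima, Lagos, Quito, Porto, Perth, Vilnius, Cairo]
Visit Milan → queue [Lima, Lagos, Quito, Porto, Perth, Vilnius, Cairo]
Visit Lima; enqueue Sofia → queue [Lagos, Quito, Porto, Perth, Vilnius, Cairo, Sofia]
Visit Lagos → queue [Quito, Porto, Perth, Vilnius, Cairo, Sofia]
Visit Quito → queue [Porto, Perth, Vilnius, Cairo, Sofia]
Visit Porto → queue [Perth, Vilnius, Cairo, Sofia]
Visit Perth → queue [Vilnius, Cairo, Sofia]
Visit Vilnius → queue [Cairo, Sofia]
Visit Cairo → queue [Sofia]
Visit Sofia → queue []

Visit order: Kigali, Riga, Kyoto, Delhi, Accra, Rabat, Milan, Lima, Lagos, Quito, Porto, Perth, Vilnius, Cairo, Sofia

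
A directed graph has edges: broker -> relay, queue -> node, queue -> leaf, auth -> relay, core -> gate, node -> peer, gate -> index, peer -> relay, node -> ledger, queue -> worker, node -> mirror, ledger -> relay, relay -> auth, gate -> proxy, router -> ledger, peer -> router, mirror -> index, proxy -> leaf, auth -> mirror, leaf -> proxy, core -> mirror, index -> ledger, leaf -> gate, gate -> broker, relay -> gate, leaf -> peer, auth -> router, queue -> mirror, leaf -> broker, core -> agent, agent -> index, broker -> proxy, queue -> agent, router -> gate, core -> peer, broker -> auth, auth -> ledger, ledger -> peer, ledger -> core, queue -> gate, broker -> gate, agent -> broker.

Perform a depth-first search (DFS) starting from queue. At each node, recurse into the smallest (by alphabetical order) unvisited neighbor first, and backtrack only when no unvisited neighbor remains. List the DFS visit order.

queue -> agent -> broker -> auth -> ledger -> core -> gate -> index -> proxy -> leaf -> peer -> relay -> router -> mirror -> node -> worker

Visit queue
queue → agent
agent → broker
broker → auth
auth → ledger
ledger → core
core → gate
gate → index
gate → proxy
proxy → leaf
leaf → peer
peer → relay
peer → router
core → mirror
queue → node
queue → worker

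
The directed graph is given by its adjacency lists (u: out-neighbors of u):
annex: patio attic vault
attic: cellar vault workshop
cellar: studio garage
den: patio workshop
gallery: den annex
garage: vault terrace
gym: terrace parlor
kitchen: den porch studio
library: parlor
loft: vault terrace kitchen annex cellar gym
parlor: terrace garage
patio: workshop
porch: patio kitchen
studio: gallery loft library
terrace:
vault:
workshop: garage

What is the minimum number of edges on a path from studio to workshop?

Level 0: studio
Level 1: gallery, library, loft
Level 2: annex, cellar, den, gym, kitchen, parlor, terrace, vault
Level 3: attic, garage, patio, porch, workshop
workshop first appears at level 3.

3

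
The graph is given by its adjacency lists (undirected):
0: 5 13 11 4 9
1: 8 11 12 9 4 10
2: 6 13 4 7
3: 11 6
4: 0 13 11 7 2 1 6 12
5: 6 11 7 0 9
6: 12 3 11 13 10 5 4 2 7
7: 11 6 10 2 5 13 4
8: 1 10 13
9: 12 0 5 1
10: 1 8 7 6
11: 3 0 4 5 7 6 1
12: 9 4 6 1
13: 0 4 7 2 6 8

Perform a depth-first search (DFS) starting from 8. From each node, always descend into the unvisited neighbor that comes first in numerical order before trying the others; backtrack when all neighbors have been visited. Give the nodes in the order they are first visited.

8 -> 1 -> 4 -> 0 -> 5 -> 6 -> 2 -> 7 -> 10 -> 11 -> 3 -> 13 -> 12 -> 9

Visit 8
8 → 1
1 → 4
4 → 0
0 → 5
5 → 6
6 → 2
2 → 7
7 → 10
7 → 11
11 → 3
7 → 13
6 → 12
12 → 9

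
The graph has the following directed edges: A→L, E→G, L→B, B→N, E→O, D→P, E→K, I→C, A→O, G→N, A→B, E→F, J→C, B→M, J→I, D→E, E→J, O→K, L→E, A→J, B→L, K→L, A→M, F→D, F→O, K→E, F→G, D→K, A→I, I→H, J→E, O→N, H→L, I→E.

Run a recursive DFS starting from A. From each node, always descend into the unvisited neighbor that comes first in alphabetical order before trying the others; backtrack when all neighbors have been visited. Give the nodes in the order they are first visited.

A → B → L → E → F → D → K → P → G → N → O → J → C → I → H → M

Visit A
A → B
B → L
L → E
E → F
F → D
D → K
D → P
F → G
G → N
F → O
E → J
J → C
J → I
I → H
B → M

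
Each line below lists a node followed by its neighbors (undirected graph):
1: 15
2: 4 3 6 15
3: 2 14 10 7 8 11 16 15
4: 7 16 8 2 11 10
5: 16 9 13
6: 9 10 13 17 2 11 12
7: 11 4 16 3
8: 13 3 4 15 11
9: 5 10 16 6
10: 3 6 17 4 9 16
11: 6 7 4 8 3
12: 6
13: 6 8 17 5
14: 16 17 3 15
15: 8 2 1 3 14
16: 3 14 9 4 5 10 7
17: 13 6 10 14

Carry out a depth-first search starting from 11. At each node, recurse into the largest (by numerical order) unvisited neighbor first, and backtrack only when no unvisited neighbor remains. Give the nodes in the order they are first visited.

11 -> 8 -> 15 -> 14 -> 17 -> 13 -> 6 -> 12 -> 10 -> 16 -> 9 -> 5 -> 7 -> 4 -> 2 -> 3 -> 1

Visit 11
11 → 8
8 → 15
15 → 14
14 → 17
17 → 13
13 → 6
6 → 12
6 → 10
10 → 16
16 → 9
9 → 5
16 → 7
7 → 4
4 → 2
2 → 3
15 → 1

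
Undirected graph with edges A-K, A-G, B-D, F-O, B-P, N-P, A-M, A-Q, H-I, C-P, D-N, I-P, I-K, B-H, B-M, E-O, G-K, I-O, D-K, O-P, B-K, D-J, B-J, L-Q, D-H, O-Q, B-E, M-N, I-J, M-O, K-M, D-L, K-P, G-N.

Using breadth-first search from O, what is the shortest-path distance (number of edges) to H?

2

Level 0: O
Level 1: E, F, I, M, P, Q
Level 2: A, B, C, H, J, K, L, N
Level 3: D, G
H first appears at level 2.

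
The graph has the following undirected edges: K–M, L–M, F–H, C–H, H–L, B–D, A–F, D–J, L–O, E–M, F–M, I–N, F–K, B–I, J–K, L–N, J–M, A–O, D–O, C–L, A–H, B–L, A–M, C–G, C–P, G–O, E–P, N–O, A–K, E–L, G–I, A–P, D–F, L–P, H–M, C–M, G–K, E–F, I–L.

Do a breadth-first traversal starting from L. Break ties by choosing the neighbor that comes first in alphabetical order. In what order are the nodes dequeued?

L, B, C, E, H, I, M, N, O, P, D, G, F, A, J, K

Visit L; enqueue B, C, E, H, I, M, N, O, P → queue [B, C, E, H, I, M, N, O, P]
Visit B; enqueue D → queue [C, E, H, I, M, N, O, P, D]
Visit C; enqueue G → queue [E, H, I, M, N, O, P, D, G]
Visit E; enqueue F → queue [H, I, M, N, O, P, D, G, F]
Visit H; enqueue A → queue [I, M, N, O, P, D, G, F, A]
Visit I → queue [M, N, O, P, D, G, F, A]
Visit M; enqueue J, K → queue [N, O, P, D, G, F, A, J, K]
Visit N → queue [O, P, D, G, F, A, J, K]
Visit O → queue [P, D, G, F, A, J, K]
Visit P → queue [D, G, F, A, J, K]
Visit D → queue [G, F, A, J, K]
Visit G → queue [F, A, J, K]
Visit F → queue [A, J, K]
Visit A → queue [J, K]
Visit J → queue [K]
Visit K → queue []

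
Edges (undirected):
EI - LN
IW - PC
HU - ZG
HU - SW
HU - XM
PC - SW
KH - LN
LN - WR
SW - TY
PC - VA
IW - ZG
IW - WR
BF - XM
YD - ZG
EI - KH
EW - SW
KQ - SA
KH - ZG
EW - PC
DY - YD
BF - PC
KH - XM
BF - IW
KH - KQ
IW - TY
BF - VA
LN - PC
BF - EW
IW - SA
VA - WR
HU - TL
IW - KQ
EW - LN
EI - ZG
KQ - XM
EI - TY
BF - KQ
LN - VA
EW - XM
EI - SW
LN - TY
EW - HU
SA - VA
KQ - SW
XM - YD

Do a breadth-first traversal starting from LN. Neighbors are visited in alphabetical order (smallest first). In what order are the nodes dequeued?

LN → EI → EW → KH → PC → TY → VA → WR → SW → ZG → BF → HU → XM → KQ → IW → SA → YD → TL → DY

Visit LN; enqueue EI, EW, KH, PC, TY, VA, WR → queue [EI, EW, KH, PC, TY, VA, WR]
Visit EI; enqueue SW, ZG → queue [EW, KH, PC, TY, VA, WR, SW, ZG]
Visit EW; enqueue BF, HU, XM → queue [KH, PC, TY, VA, WR, SW, ZG, BF, HU, XM]
Visit KH; enqueue KQ → queue [PC, TY, VA, WR, SW, ZG, BF, HU, XM, KQ]
Visit PC; enqueue IW → queue [TY, VA, WR, SW, ZG, BF, HU, XM, KQ, IW]
Visit TY → queue [VA, WR, SW, ZG, BF, HU, XM, KQ, IW]
Visit VA; enqueue SA → queue [WR, SW, ZG, BF, HU, XM, KQ, IW, SA]
Visit WR → queue [SW, ZG, BF, HU, XM, KQ, IW, SA]
Visit SW → queue [ZG, BF, HU, XM, KQ, IW, SA]
Visit ZG; enqueue YD → queue [BF, HU, XM, KQ, IW, SA, YD]
Visit BF → queue [HU, XM, KQ, IW, SA, YD]
Visit HU; enqueue TL → queue [XM, KQ, IW, SA, YD, TL]
Visit XM → queue [KQ, IW, SA, YD, TL]
Visit KQ → queue [IW, SA, YD, TL]
Visit IW → queue [SA, YD, TL]
Visit SA → queue [YD, TL]
Visit YD; enqueue DY → queue [TL, DY]
Visit TL → queue [DY]
Visit DY → queue []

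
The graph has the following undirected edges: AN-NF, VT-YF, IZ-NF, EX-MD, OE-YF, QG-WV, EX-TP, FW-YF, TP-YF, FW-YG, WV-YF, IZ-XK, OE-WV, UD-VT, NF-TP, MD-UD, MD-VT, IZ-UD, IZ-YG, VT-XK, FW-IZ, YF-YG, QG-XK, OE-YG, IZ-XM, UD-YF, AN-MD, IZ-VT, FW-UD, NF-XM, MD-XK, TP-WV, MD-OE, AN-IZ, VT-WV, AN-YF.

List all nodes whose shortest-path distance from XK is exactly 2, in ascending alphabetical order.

Level 0: XK
Level 1: IZ, MD, QG, VT
Level 2: AN, EX, FW, NF, OE, UD, WV, XM, YF, YG
Level 3: TP

AN, EX, FW, NF, OE, UD, WV, XM, YF, YG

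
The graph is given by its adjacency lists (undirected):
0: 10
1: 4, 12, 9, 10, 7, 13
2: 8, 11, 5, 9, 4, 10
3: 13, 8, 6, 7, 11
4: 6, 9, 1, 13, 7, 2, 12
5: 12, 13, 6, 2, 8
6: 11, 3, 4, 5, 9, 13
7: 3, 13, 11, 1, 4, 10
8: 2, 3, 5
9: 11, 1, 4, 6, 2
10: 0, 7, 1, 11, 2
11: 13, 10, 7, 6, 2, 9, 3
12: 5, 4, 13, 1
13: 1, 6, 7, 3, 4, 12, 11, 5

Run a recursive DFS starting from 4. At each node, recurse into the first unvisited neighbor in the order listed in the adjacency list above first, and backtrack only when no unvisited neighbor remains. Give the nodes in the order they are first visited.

4, 6, 11, 13, 1, 12, 5, 2, 8, 3, 7, 10, 0, 9

Visit 4
4 → 6
6 → 11
11 → 13
13 → 1
1 → 12
12 → 5
5 → 2
2 → 8
8 → 3
3 → 7
7 → 10
10 → 0
2 → 9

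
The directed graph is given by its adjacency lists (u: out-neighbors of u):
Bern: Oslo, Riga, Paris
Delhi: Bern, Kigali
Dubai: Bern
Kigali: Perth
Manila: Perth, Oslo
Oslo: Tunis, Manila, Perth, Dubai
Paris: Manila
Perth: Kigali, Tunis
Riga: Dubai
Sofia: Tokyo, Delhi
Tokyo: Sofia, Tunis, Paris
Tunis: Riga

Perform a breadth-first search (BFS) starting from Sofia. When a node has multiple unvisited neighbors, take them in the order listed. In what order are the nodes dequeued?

Visit Sofia; enqueue Tokyo, Delhi → queue [Tokyo, Delhi]
Visit Tokyo; enqueue Tunis, Paris → queue [Delhi, Tunis, Paris]
Visit Delhi; enqueue Bern, Kigali → queue [Tunis, Paris, Bern, Kigali]
Visit Tunis; enqueue Riga → queue [Paris, Bern, Kigali, Riga]
Visit Paris; enqueue Manila → queue [Bern, Kigali, Riga, Manila]
Visit Bern; enqueue Oslo → queue [Kigali, Riga, Manila, Oslo]
Visit Kigali; enqueue Perth → queue [Riga, Manila, Oslo, Perth]
Visit Riga; enqueue Dubai → queue [Manila, Oslo, Perth, Dubai]
Visit Manila → queue [Oslo, Perth, Dubai]
Visit Oslo → queue [Perth, Dubai]
Visit Perth → queue [Dubai]
Visit Dubai → queue []

Sofia -> Tokyo -> Delhi -> Tunis -> Paris -> Bern -> Kigali -> Riga -> Manila -> Oslo -> Perth -> Dubai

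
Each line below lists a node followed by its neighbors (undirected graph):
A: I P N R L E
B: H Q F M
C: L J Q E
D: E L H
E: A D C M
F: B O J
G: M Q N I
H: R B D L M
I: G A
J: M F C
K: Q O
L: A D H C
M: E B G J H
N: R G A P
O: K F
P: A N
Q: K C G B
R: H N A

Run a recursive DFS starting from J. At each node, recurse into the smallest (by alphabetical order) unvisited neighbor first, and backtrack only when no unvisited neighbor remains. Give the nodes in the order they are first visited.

Visit J
J → C
C → E
E → A
A → I
I → G
G → M
M → B
B → F
F → O
O → K
K → Q
B → H
H → D
D → L
H → R
R → N
N → P

J → C → E → A → I → G → M → B → F → O → K → Q → H → D → L → R → N → P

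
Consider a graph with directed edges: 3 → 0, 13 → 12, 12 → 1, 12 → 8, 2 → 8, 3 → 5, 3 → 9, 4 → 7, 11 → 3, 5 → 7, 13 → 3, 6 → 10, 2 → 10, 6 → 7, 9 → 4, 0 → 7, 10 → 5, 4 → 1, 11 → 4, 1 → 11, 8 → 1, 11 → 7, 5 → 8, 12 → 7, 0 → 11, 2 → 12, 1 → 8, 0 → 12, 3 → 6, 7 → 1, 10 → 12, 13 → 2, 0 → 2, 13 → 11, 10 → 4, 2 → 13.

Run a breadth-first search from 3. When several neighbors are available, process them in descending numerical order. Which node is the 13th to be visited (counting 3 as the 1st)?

1

Visit 3; enqueue 9, 6, 5, 0 → queue [9, 6, 5, 0]
Visit 9; enqueue 4 → queue [6, 5, 0, 4]
Visit 6; enqueue 10, 7 → queue [5, 0, 4, 10, 7]
Visit 5; enqueue 8 → queue [0, 4, 10, 7, 8]
Visit 0; enqueue 12, 11, 2 → queue [4, 10, 7, 8, 12, 11, 2]
Visit 4; enqueue 1 → queue [10, 7, 8, 12, 11, 2, 1]
Visit 10 → queue [7, 8, 12, 11, 2, 1]
Visit 7 → queue [8, 12, 11, 2, 1]
Visit 8 → queue [12, 11, 2, 1]
Visit 12 → queue [11, 2, 1]
Visit 11 → queue [2, 1]
Visit 2; enqueue 13 → queue [1, 13]
Visit 1 → queue [13]
Visit 13 → queue []

Visit order: 3, 9, 6, 5, 0, 4, 10, 7, 8, 12, 11, 2, 1, 13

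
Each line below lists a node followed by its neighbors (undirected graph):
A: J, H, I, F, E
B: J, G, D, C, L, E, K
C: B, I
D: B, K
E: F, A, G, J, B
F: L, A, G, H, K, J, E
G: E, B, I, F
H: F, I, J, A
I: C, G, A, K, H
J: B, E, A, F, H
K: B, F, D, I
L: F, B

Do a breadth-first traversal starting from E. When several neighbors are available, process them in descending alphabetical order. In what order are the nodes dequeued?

Visit E; enqueue J, G, F, B, A → queue [J, G, F, B, A]
Visit J; enqueue H → queue [G, F, B, A, H]
Visit G; enqueue I → queue [F, B, A, H, I]
Visit F; enqueue L, K → queue [B, A, H, I, L, K]
Visit B; enqueue D, C → queue [A, H, I, L, K, D, C]
Visit A → queue [H, I, L, K, D, C]
Visit H → queue [I, L, K, D, C]
Visit I → queue [L, K, D, C]
Visit L → queue [K, D, C]
Visit K → queue [D, C]
Visit D → queue [C]
Visit C → queue []

E, J, G, F, B, A, H, I, L, K, D, C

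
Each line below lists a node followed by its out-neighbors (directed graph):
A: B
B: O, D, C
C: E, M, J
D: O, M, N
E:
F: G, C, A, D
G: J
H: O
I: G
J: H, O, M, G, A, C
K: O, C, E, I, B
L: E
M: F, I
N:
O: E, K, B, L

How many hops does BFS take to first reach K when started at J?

2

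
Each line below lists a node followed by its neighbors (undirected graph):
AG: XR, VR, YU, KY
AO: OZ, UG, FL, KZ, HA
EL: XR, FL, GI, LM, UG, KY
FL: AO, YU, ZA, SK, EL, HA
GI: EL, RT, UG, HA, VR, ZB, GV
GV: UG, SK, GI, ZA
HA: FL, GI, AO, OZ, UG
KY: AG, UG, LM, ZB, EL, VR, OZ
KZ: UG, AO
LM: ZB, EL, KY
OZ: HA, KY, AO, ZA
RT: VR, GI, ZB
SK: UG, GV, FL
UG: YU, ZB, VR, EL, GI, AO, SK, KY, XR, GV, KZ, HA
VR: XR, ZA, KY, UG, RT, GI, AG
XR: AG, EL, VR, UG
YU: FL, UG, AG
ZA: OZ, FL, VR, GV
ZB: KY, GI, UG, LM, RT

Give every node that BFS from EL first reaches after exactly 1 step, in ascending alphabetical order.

FL, GI, KY, LM, UG, XR

Level 0: EL
Level 1: FL, GI, KY, LM, UG, XR
Level 2: AG, AO, GV, HA, KZ, OZ, RT, SK, VR, YU, ZA, ZB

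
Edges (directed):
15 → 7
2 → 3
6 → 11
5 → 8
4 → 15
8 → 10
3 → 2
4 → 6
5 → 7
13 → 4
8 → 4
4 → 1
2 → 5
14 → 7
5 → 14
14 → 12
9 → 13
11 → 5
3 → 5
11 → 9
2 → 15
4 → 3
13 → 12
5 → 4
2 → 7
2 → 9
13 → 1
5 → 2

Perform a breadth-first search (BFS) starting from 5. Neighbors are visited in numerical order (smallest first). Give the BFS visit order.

Visit 5; enqueue 2, 4, 7, 8, 14 → queue [2, 4, 7, 8, 14]
Visit 2; enqueue 3, 9, 15 → queue [4, 7, 8, 14, 3, 9, 15]
Visit 4; enqueue 1, 6 → queue [7, 8, 14, 3, 9, 15, 1, 6]
Visit 7 → queue [8, 14, 3, 9, 15, 1, 6]
Visit 8; enqueue 10 → queue [14, 3, 9, 15, 1, 6, 10]
Visit 14; enqueue 12 → queue [3, 9, 15, 1, 6, 10, 12]
Visit 3 → queue [9, 15, 1, 6, 10, 12]
Visit 9; enqueue 13 → queue [15, 1, 6, 10, 12, 13]
Visit 15 → queue [1, 6, 10, 12, 13]
Visit 1 → queue [6, 10, 12, 13]
Visit 6; enqueue 11 → queue [10, 12, 13, 11]
Visit 10 → queue [12, 13, 11]
Visit 12 → queue [13, 11]
Visit 13 → queue [11]
Visit 11 → queue []

5 2 4 7 8 14 3 9 15 1 6 10 12 13 11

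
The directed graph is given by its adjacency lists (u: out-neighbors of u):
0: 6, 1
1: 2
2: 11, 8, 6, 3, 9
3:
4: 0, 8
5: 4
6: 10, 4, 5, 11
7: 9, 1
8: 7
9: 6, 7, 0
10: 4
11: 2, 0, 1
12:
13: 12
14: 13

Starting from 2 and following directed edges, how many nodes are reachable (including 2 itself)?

BFS from 2 visits: 2, 11, 9, 8, 6, 3, 1, 0, 7, 10, 5, 4
Reachable nodes: 12 of 15 total.

12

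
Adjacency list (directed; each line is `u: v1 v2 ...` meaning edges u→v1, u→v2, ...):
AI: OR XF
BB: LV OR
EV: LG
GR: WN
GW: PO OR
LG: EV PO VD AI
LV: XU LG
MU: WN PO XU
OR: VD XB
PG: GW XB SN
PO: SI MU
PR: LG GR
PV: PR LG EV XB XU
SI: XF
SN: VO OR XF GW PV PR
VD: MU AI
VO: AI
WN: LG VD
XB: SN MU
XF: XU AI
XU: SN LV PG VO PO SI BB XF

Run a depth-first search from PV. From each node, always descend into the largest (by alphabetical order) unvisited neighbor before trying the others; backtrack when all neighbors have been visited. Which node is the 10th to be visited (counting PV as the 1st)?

LG

Visit PV
PV → XU
XU → XF
XF → AI
AI → OR
OR → XB
XB → SN
SN → VO
SN → PR
PR → LG
LG → VD
VD → MU
MU → WN
MU → PO
PO → SI
LG → EV
PR → GR
SN → GW
XU → PG
XU → LV
XU → BB

Visit order: PV, XU, XF, AI, OR, XB, SN, VO, PR, LG, VD, MU, WN, PO, SI, EV, GR, GW, PG, LV, BB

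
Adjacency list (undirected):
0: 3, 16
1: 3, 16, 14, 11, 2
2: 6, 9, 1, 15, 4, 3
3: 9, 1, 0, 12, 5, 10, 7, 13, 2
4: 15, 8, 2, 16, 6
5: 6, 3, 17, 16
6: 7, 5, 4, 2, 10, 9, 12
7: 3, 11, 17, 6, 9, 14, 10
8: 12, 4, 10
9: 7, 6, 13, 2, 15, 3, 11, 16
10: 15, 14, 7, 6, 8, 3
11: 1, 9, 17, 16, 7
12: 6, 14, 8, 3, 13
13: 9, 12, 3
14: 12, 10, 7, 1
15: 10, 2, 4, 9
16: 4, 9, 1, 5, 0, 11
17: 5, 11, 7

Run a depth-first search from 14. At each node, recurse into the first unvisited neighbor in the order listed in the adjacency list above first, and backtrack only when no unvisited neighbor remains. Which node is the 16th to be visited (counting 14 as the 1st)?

17

Visit 14
14 → 12
12 → 6
6 → 7
7 → 3
3 → 9
9 → 13
9 → 2
2 → 1
1 → 16
16 → 4
4 → 15
15 → 10
10 → 8
16 → 5
5 → 17
17 → 11
16 → 0

Visit order: 14, 12, 6, 7, 3, 9, 13, 2, 1, 16, 4, 15, 10, 8, 5, 17, 11, 0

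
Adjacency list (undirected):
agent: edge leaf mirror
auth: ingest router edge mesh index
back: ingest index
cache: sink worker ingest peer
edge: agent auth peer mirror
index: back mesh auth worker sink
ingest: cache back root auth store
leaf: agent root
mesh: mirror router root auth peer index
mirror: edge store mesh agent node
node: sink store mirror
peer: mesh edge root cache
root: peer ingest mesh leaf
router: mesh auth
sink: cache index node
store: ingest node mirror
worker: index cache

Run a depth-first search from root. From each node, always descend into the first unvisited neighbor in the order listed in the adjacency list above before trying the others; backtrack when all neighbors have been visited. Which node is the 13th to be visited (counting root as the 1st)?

back

Visit root
root → peer
peer → mesh
mesh → mirror
mirror → edge
edge → agent
agent → leaf
edge → auth
auth → ingest
ingest → cache
cache → sink
sink → index
index → back
index → worker
sink → node
node → store
auth → router

Visit order: root, peer, mesh, mirror, edge, agent, leaf, auth, ingest, cache, sink, index, back, worker, node, store, router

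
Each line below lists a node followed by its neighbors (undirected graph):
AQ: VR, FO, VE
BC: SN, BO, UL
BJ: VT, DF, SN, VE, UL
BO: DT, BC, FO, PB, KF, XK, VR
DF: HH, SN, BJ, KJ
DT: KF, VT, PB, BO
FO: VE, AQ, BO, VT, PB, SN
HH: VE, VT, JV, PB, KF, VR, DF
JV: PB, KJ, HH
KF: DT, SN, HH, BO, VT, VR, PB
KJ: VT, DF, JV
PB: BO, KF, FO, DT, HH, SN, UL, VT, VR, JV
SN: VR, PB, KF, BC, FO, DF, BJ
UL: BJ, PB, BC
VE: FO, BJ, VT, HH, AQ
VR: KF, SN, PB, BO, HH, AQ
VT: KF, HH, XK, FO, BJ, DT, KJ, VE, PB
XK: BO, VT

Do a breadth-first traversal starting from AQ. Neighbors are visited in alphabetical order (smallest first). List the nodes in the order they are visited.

AQ -> FO -> VE -> VR -> BO -> PB -> SN -> VT -> BJ -> HH -> KF -> BC -> DT -> XK -> JV -> UL -> DF -> KJ

Visit AQ; enqueue FO, VE, VR → queue [FO, VE, VR]
Visit FO; enqueue BO, PB, SN, VT → queue [VE, VR, BO, PB, SN, VT]
Visit VE; enqueue BJ, HH → queue [VR, BO, PB, SN, VT, BJ, HH]
Visit VR; enqueue KF → queue [BO, PB, SN, VT, BJ, HH, KF]
Visit BO; enqueue BC, DT, XK → queue [PB, SN, VT, BJ, HH, KF, BC, DT, XK]
Visit PB; enqueue JV, UL → queue [SN, VT, BJ, HH, KF, BC, DT, XK, JV, UL]
Visit SN; enqueue DF → queue [VT, BJ, HH, KF, BC, DT, XK, JV, UL, DF]
Visit VT; enqueue KJ → queue [BJ, HH, KF, BC, DT, XK, JV, UL, DF, KJ]
Visit BJ → queue [HH, KF, BC, DT, XK, JV, UL, DF, KJ]
Visit HH → queue [KF, BC, DT, XK, JV, UL, DF, KJ]
Visit KF → queue [BC, DT, XK, JV, UL, DF, KJ]
Visit BC → queue [DT, XK, JV, UL, DF, KJ]
Visit DT → queue [XK, JV, UL, DF, KJ]
Visit XK → queue [JV, UL, DF, KJ]
Visit JV → queue [UL, DF, KJ]
Visit UL → queue [DF, KJ]
Visit DF → queue [KJ]
Visit KJ → queue []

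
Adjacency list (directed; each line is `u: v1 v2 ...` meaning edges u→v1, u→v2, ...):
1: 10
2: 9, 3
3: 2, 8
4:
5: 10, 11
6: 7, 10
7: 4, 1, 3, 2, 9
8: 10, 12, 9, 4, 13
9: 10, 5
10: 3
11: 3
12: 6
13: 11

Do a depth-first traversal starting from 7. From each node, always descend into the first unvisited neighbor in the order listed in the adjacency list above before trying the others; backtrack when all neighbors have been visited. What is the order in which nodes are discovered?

7 4 1 10 3 2 9 5 11 8 12 6 13

Visit 7
7 → 4
7 → 1
1 → 10
10 → 3
3 → 2
2 → 9
9 → 5
5 → 11
3 → 8
8 → 12
12 → 6
8 → 13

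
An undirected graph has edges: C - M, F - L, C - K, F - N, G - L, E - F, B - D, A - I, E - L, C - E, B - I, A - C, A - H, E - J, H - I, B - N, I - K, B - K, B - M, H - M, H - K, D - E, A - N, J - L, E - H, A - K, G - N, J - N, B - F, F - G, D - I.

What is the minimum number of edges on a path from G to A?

Level 0: G
Level 1: F, L, N
Level 2: A, B, E, J
Level 3: C, D, H, I, K, M
A first appears at level 2.

2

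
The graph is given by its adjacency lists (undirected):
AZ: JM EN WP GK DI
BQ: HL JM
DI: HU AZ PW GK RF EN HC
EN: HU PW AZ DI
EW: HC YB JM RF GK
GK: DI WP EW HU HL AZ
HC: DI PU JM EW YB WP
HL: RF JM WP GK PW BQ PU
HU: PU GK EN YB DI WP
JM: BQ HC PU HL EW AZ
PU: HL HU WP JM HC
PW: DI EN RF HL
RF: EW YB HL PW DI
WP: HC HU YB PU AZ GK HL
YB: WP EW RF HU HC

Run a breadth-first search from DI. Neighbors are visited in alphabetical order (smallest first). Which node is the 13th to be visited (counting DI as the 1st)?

Visit DI; enqueue AZ, EN, GK, HC, HU, PW, RF → queue [AZ, EN, GK, HC, HU, PW, RF]
Visit AZ; enqueue JM, WP → queue [EN, GK, HC, HU, PW, RF, JM, WP]
Visit EN → queue [GK, HC, HU, PW, RF, JM, WP]
Visit GK; enqueue EW, HL → queue [HC, HU, PW, RF, JM, WP, EW, HL]
Visit HC; enqueue PU, YB → queue [HU, PW, RF, JM, WP, EW, HL, PU, YB]
Visit HU → queue [PW, RF, JM, WP, EW, HL, PU, YB]
Visit PW → queue [RF, JM, WP, EW, HL, PU, YB]
Visit RF → queue [JM, WP, EW, HL, PU, YB]
Visit JM; enqueue BQ → queue [WP, EW, HL, PU, YB, BQ]
Visit WP → queue [EW, HL, PU, YB, BQ]
Visit EW → queue [HL, PU, YB, BQ]
Visit HL → queue [PU, YB, BQ]
Visit PU → queue [YB, BQ]
Visit YB → queue [BQ]
Visit BQ → queue []

Visit order: DI, AZ, EN, GK, HC, HU, PW, RF, JM, WP, EW, HL, PU, YB, BQ

PU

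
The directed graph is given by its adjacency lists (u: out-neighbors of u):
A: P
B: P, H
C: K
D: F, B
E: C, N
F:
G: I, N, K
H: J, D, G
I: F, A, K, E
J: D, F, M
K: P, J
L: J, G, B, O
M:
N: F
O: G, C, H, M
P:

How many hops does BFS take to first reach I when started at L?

Level 0: L
Level 1: B, G, J, O
Level 2: C, D, F, H, I, K, M, N, P
Level 3: A, E
I first appears at level 2.

2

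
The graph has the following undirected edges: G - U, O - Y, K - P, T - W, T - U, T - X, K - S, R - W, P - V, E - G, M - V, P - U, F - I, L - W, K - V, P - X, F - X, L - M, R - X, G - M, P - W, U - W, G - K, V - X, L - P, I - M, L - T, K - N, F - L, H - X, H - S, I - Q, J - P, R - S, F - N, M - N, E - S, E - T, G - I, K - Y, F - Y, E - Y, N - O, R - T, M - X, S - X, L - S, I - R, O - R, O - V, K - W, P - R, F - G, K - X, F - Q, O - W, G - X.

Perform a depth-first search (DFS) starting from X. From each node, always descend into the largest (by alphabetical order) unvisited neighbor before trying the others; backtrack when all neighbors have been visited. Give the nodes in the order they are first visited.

Visit X
X → V
V → P
P → W
W → U
U → T
T → R
R → S
S → L
L → M
M → N
N → O
O → Y
Y → K
K → G
G → I
I → Q
Q → F
G → E
S → H
P → J

X -> V -> P -> W -> U -> T -> R -> S -> L -> M -> N -> O -> Y -> K -> G -> I -> Q -> F -> E -> H -> J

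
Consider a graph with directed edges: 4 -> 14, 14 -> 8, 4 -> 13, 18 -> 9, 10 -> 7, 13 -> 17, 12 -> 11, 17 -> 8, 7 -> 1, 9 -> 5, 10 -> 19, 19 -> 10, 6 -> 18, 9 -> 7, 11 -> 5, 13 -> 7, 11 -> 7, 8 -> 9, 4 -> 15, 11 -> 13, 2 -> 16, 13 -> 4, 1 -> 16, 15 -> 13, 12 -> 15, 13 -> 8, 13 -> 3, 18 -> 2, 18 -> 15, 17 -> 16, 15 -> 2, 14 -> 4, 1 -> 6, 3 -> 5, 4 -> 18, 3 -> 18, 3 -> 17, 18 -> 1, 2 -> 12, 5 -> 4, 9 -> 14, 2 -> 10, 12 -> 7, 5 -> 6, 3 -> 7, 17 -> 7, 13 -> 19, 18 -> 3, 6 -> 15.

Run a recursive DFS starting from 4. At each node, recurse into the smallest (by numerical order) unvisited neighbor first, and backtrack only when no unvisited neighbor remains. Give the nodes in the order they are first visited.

4, 13, 3, 5, 6, 15, 2, 10, 7, 1, 16, 19, 12, 11, 18, 9, 14, 8, 17

Visit 4
4 → 13
13 → 3
3 → 5
5 → 6
6 → 15
15 → 2
2 → 10
10 → 7
7 → 1
1 → 16
10 → 19
2 → 12
12 → 11
6 → 18
18 → 9
9 → 14
14 → 8
3 → 17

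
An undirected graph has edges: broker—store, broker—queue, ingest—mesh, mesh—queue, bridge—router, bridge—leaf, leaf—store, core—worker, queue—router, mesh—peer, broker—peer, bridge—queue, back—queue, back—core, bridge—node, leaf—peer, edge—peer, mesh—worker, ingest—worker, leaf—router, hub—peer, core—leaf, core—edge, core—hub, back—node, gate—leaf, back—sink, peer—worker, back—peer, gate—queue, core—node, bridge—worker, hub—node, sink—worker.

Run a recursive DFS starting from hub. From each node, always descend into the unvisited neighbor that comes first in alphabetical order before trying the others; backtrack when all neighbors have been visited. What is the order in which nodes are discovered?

Visit hub
hub → core
core → back
back → node
node → bridge
bridge → leaf
leaf → gate
gate → queue
queue → broker
broker → peer
peer → edge
peer → mesh
mesh → ingest
ingest → worker
worker → sink
broker → store
queue → router

hub, core, back, node, bridge, leaf, gate, queue, broker, peer, edge, mesh, ingest, worker, sink, store, router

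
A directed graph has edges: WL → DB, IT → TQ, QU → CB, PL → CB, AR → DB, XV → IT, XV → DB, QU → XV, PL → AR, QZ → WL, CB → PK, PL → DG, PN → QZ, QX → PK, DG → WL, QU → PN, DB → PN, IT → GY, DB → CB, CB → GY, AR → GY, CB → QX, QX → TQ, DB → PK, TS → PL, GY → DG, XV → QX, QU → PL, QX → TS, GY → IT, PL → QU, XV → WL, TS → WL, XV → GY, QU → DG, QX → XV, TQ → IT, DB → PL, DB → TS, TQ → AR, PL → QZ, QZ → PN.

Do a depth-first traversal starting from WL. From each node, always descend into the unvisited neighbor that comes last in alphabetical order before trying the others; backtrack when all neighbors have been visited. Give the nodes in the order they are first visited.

Visit WL
WL → DB
DB → TS
TS → PL
PL → QZ
QZ → PN
PL → QU
QU → XV
XV → QX
QX → TQ
TQ → IT
IT → GY
GY → DG
TQ → AR
QX → PK
QU → CB

WL → DB → TS → PL → QZ → PN → QU → XV → QX → TQ → IT → GY → DG → AR → PK → CB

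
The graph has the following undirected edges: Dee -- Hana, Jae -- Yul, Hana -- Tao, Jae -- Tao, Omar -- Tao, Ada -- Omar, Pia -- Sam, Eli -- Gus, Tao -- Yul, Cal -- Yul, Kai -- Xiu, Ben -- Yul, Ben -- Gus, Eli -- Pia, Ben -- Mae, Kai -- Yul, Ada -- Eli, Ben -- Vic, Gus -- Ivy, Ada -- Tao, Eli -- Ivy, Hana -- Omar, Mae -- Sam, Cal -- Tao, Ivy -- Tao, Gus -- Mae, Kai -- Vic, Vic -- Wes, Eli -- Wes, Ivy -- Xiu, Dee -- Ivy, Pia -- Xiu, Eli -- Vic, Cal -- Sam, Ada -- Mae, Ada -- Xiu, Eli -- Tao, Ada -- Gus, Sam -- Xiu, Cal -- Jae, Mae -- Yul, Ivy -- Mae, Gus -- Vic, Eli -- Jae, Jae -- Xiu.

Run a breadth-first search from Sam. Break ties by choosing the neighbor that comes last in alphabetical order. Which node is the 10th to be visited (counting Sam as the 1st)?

Eli

Visit Sam; enqueue Xiu, Pia, Mae, Cal → queue [Xiu, Pia, Mae, Cal]
Visit Xiu; enqueue Kai, Jae, Ivy, Ada → queue [Pia, Mae, Cal, Kai, Jae, Ivy, Ada]
Visit Pia; enqueue Eli → queue [Mae, Cal, Kai, Jae, Ivy, Ada, Eli]
Visit Mae; enqueue Yul, Gus, Ben → queue [Cal, Kai, Jae, Ivy, Ada, Eli, Yul, Gus, Ben]
Visit Cal; enqueue Tao → queue [Kai, Jae, Ivy, Ada, Eli, Yul, Gus, Ben, Tao]
Visit Kai; enqueue Vic → queue [Jae, Ivy, Ada, Eli, Yul, Gus, Ben, Tao, Vic]
Visit Jae → queue [Ivy, Ada, Eli, Yul, Gus, Ben, Tao, Vic]
Visit Ivy; enqueue Dee → queue [Ada, Eli, Yul, Gus, Ben, Tao, Vic, Dee]
Visit Ada; enqueue Omar → queue [Eli, Yul, Gus, Ben, Tao, Vic, Dee, Omar]
Visit Eli; enqueue Wes → queue [Yul, Gus, Ben, Tao, Vic, Dee, Omar, Wes]
Visit Yul → queue [Gus, Ben, Tao, Vic, Dee, Omar, Wes]
Visit Gus → queue [Ben, Tao, Vic, Dee, Omar, Wes]
Visit Ben → queue [Tao, Vic, Dee, Omar, Wes]
Visit Tao; enqueue Hana → queue [Vic, Dee, Omar, Wes, Hana]
Visit Vic → queue [Dee, Omar, Wes, Hana]
Visit Dee → queue [Omar, Wes, Hana]
Visit Omar → queue [Wes, Hana]
Visit Wes → queue [Hana]
Visit Hana → queue []

Visit order: Sam, Xiu, Pia, Mae, Cal, Kai, Jae, Ivy, Ada, Eli, Yul, Gus, Ben, Tao, Vic, Dee, Omar, Wes, Hana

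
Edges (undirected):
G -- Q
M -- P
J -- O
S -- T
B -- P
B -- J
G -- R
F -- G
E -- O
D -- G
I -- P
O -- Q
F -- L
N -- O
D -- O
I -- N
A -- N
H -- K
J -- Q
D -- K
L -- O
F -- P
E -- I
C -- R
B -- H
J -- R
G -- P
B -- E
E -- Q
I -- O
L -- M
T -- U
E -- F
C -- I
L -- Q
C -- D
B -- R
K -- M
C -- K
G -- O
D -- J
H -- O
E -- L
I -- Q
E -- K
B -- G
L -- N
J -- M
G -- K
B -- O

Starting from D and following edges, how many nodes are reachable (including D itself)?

18

BFS from D visits: D, O, K, J, G, C, Q, N, L, I, H, E, B, M, R, P, F, A
Reachable nodes: 18 of 21 total.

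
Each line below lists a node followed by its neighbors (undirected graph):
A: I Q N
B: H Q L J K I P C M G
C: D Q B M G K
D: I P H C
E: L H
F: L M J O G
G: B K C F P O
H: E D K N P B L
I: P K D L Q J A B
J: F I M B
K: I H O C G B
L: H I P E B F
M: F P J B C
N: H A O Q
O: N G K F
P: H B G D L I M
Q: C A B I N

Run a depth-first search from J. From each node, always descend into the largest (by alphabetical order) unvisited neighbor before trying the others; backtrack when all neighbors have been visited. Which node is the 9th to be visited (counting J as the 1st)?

K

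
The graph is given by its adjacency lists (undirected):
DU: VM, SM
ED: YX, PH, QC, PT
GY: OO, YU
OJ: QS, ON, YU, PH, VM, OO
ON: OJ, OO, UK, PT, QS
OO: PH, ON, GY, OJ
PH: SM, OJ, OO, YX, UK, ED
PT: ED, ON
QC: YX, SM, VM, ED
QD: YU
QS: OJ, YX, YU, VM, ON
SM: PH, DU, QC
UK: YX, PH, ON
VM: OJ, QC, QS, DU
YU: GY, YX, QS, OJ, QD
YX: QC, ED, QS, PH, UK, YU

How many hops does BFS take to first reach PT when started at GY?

3

Level 0: GY
Level 1: OO, YU
Level 2: OJ, ON, PH, QD, QS, YX
Level 3: ED, PT, QC, SM, UK, VM
Level 4: DU
PT first appears at level 3.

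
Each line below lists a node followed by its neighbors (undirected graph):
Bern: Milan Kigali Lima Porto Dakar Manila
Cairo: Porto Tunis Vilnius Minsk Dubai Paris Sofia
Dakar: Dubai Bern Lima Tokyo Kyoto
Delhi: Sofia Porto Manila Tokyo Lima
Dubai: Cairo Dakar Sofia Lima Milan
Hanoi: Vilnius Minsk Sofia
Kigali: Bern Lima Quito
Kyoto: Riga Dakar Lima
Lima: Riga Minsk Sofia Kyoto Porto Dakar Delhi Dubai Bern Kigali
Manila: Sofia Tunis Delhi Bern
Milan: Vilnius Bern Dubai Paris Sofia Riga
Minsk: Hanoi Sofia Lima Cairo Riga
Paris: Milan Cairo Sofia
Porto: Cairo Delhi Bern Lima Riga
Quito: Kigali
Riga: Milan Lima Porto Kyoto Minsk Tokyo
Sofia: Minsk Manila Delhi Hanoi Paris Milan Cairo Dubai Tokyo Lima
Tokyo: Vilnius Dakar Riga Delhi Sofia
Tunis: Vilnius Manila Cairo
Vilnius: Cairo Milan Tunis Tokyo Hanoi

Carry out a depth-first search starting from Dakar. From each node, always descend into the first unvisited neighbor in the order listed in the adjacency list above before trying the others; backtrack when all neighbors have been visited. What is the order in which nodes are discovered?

Dakar, Dubai, Cairo, Porto, Delhi, Sofia, Minsk, Hanoi, Vilnius, Milan, Bern, Kigali, Lima, Riga, Kyoto, Tokyo, Quito, Manila, Tunis, Paris

Visit Dakar
Dakar → Dubai
Dubai → Cairo
Cairo → Porto
Porto → Delhi
Delhi → Sofia
Sofia → Minsk
Minsk → Hanoi
Hanoi → Vilnius
Vilnius → Milan
Milan → Bern
Bern → Kigali
Kigali → Lima
Lima → Riga
Riga → Kyoto
Riga → Tokyo
Kigali → Quito
Bern → Manila
Manila → Tunis
Milan → Paris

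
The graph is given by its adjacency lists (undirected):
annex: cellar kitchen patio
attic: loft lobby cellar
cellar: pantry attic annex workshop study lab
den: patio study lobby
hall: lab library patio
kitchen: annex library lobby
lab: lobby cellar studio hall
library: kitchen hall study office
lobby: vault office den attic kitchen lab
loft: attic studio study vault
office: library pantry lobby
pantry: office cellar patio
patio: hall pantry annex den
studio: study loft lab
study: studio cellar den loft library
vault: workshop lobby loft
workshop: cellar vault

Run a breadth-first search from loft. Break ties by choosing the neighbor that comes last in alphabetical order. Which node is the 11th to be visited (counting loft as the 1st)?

lab

Visit loft; enqueue vault, study, studio, attic → queue [vault, study, studio, attic]
Visit vault; enqueue workshop, lobby → queue [study, studio, attic, workshop, lobby]
Visit study; enqueue library, den, cellar → queue [studio, attic, workshop, lobby, library, den, cellar]
Visit studio; enqueue lab → queue [attic, workshop, lobby, library, den, cellar, lab]
Visit attic → queue [workshop, lobby, library, den, cellar, lab]
Visit workshop → queue [lobby, library, den, cellar, lab]
Visit lobby; enqueue office, kitchen → queue [library, den, cellar, lab, office, kitchen]
Visit library; enqueue hall → queue [den, cellar, lab, office, kitchen, hall]
Visit den; enqueue patio → queue [cellar, lab, office, kitchen, hall, patio]
Visit cellar; enqueue pantry, annex → queue [lab, office, kitchen, hall, patio, pantry, annex]
Visit lab → queue [office, kitchen, hall, patio, pantry, annex]
Visit office → queue [kitchen, hall, patio, pantry, annex]
Visit kitchen → queue [hall, patio, pantry, annex]
Visit hall → queue [patio, pantry, annex]
Visit patio → queue [pantry, annex]
Visit pantry → queue [annex]
Visit annex → queue []

Visit order: loft, vault, study, studio, attic, workshop, lobby, library, den, cellar, lab, office, kitchen, hall, patio, pantry, annex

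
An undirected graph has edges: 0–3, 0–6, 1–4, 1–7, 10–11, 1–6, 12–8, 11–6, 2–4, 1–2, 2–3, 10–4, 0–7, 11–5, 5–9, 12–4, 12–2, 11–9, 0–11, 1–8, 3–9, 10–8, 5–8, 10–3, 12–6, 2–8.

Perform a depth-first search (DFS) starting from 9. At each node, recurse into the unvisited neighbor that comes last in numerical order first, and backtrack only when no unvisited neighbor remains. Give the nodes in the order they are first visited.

9, 11, 10, 8, 12, 6, 1, 7, 0, 3, 2, 4, 5

Visit 9
9 → 11
11 → 10
10 → 8
8 → 12
12 → 6
6 → 1
1 → 7
7 → 0
0 → 3
3 → 2
2 → 4
8 → 5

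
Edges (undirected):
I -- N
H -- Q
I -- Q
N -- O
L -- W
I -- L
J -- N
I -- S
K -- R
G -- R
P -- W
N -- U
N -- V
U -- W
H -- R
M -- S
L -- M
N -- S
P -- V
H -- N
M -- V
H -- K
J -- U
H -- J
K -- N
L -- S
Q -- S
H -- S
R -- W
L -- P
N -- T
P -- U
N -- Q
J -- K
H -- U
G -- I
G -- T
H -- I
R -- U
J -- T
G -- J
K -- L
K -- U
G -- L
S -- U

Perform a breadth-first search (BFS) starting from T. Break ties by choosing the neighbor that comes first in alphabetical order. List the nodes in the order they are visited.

T -> G -> J -> N -> I -> L -> R -> H -> K -> U -> O -> Q -> S -> V -> M -> P -> W

Visit T; enqueue G, J, N → queue [G, J, N]
Visit G; enqueue I, L, R → queue [J, N, I, L, R]
Visit J; enqueue H, K, U → queue [N, I, L, R, H, K, U]
Visit N; enqueue O, Q, S, V → queue [I, L, R, H, K, U, O, Q, S, V]
Visit I → queue [L, R, H, K, U, O, Q, S, V]
Visit L; enqueue M, P, W → queue [R, H, K, U, O, Q, S, V, M, P, W]
Visit R → queue [H, K, U, O, Q, S, V, M, P, W]
Visit H → queue [K, U, O, Q, S, V, M, P, W]
Visit K → queue [U, O, Q, S, V, M, P, W]
Visit U → queue [O, Q, S, V, M, P, W]
Visit O → queue [Q, S, V, M, P, W]
Visit Q → queue [S, V, M, P, W]
Visit S → queue [V, M, P, W]
Visit V → queue [M, P, W]
Visit M → queue [P, W]
Visit P → queue [W]
Visit W → queue []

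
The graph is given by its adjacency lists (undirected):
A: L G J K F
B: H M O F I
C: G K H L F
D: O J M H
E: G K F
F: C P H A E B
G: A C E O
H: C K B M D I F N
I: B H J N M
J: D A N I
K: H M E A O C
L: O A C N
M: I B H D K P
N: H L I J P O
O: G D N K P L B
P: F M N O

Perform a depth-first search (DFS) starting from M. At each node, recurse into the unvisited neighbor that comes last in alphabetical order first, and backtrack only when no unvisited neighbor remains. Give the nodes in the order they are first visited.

Visit M
M → P
P → O
O → N
N → L
L → C
C → K
K → H
H → I
I → J
J → D
J → A
A → G
G → E
E → F
F → B

M P O N L C K H I J D A G E F B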